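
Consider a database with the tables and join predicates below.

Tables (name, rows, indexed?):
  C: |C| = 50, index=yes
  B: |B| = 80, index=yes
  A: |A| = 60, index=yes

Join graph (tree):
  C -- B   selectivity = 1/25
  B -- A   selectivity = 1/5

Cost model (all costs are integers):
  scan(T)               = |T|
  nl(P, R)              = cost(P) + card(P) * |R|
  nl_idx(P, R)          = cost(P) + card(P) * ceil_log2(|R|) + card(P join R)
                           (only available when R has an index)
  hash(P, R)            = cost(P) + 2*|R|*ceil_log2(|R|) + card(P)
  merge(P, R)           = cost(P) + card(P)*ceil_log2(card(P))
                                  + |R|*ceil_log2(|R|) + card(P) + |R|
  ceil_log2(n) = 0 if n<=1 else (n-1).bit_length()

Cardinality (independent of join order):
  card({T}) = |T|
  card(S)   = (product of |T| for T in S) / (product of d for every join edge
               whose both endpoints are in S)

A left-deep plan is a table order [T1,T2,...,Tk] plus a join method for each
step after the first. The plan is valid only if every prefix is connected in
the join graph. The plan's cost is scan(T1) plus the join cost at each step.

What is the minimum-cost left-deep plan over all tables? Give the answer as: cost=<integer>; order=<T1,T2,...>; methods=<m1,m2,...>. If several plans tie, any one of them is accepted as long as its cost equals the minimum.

Selinger DP (subsets sized 1..n):
  {C}: scan cost=50, card=50
  {B}: scan cost=80, card=80
  {A}: scan cost=60, card=60
  {BC}: card=160; try (B,nl_idx)→560, (C,nl_idx)→720, (C,hash)→760, (B,merge)→1040, (C,merge)→1070, (B,hash)→1220 …(+2); best=560 via (B,nl_idx)
  {AB}: card=960; try (A,hash)→880, (B,merge)→1120, (A,merge)→1140, (B,hash)→1240, (B,nl_idx)→1440, (A,nl_idx)→1520 …(+2); best=880 via (A,hash)
  {ABC}: card=1920; try (A,hash)→1440, (A,merge)→2420, (C,hash)→2440, (A,nl_idx)→3440, (C,nl_idx)→8560, (A,nl)→10160 …(+2); best=1440 via (A,hash)

cost=1440; order=C,B,A; methods=nl_idx,hash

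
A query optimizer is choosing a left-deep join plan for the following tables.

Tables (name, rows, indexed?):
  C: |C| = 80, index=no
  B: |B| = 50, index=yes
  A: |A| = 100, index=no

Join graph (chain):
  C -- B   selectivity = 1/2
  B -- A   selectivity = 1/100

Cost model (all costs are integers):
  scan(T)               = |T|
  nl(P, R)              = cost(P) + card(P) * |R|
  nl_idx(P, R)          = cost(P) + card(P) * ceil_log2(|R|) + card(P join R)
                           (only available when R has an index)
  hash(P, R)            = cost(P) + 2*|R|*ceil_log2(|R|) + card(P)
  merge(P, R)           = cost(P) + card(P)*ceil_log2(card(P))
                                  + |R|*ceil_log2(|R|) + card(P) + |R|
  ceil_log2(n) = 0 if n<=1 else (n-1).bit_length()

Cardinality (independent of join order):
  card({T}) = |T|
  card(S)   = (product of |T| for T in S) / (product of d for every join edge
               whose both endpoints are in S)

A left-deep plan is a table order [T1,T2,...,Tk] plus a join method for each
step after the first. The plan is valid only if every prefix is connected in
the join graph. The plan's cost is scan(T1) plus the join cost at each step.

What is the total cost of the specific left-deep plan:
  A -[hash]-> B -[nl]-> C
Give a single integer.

step 1: scan A: cost=100, card=100
step 2: join B via hash
    card(P join B) = 100*50/(100) = 50
    cost = 100 + 2*50*6 + 100 = 800
step 3: join C via nl
    card(P join C) = 50*80/(2) = 2000
    cost = 800 + 50*80 = 4800

4800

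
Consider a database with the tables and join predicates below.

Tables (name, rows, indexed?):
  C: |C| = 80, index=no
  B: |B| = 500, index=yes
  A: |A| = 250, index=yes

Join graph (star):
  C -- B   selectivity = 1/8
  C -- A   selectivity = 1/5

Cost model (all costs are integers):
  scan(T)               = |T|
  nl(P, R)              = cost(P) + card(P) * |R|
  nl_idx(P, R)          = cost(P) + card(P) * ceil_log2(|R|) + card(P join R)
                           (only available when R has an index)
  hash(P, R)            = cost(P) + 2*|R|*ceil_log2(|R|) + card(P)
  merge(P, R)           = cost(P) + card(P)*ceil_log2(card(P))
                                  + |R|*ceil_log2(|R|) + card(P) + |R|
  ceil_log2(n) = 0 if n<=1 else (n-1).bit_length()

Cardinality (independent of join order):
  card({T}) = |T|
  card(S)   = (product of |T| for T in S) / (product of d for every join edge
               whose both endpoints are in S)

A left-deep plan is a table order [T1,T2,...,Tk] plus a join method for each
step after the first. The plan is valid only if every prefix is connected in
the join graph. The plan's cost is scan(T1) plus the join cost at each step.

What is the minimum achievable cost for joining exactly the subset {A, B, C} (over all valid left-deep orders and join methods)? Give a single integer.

11120

Selinger DP over subsets of {A,B,C}:
  {C}: scan cost=80, card=80
  {B}: scan cost=500, card=500
  {A}: scan cost=250, card=250
  {BC}: card=5000; try (C,hash)→2120, (B,merge)→5720, (B,nl_idx)→5800, (C,merge)→6140, (B,hash)→9160, (B,nl)→40080 …(+1); best=2120 via (C,hash)
  {AC}: card=4000; try (C,hash)→1620, (A,merge)→2970, (C,merge)→3140, (A,hash)→4160, (A,nl_idx)→4720, (A,nl)→20080 …(+1); best=1620 via (C,hash)
  {ABC}: card=250000; try (A,hash)→11120, (B,hash)→14620, (B,merge)→58620, (A,merge)→74370, (B,nl_idx)→287620, (A,nl_idx)→292120 …(+2); best=11120 via (A,hash)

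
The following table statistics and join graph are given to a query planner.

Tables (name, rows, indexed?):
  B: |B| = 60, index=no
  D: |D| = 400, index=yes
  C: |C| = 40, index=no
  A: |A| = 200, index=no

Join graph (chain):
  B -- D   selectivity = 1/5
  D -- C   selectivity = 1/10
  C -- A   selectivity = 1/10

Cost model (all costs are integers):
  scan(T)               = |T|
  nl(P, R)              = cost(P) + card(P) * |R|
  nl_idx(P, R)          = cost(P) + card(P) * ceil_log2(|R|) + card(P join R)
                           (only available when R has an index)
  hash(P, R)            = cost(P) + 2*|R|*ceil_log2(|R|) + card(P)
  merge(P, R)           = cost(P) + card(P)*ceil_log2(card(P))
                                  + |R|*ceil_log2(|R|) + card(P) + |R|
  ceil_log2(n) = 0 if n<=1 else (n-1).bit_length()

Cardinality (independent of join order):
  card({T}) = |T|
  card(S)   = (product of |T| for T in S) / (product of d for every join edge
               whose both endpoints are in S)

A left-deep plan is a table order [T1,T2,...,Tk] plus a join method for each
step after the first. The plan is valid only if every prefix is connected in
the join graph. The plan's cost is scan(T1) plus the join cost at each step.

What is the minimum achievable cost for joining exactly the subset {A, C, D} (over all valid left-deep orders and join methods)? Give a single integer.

Selinger DP over subsets of {A,C,D}:
  {D}: scan cost=400, card=400
  {C}: scan cost=40, card=40
  {A}: scan cost=200, card=200
  {CD}: card=1600; try (C,hash)→1280, (D,nl_idx)→2000, (D,merge)→4320, (C,merge)→4680, (D,hash)→7280, (D,nl)→16040 …(+1); best=1280 via (C,hash)
  {AC}: card=800; try (C,hash)→880, (A,merge)→2120, (C,merge)→2280, (A,hash)→3280, (A,nl)→8040, (C,nl)→8200; best=880 via (C,hash)
  {ACD}: card=32000; try (A,hash)→6080, (D,hash)→8880, (D,merge)→13680, (A,merge)→22280, (D,nl_idx)→40080, (D,nl)→320880 …(+1); best=6080 via (A,hash)

6080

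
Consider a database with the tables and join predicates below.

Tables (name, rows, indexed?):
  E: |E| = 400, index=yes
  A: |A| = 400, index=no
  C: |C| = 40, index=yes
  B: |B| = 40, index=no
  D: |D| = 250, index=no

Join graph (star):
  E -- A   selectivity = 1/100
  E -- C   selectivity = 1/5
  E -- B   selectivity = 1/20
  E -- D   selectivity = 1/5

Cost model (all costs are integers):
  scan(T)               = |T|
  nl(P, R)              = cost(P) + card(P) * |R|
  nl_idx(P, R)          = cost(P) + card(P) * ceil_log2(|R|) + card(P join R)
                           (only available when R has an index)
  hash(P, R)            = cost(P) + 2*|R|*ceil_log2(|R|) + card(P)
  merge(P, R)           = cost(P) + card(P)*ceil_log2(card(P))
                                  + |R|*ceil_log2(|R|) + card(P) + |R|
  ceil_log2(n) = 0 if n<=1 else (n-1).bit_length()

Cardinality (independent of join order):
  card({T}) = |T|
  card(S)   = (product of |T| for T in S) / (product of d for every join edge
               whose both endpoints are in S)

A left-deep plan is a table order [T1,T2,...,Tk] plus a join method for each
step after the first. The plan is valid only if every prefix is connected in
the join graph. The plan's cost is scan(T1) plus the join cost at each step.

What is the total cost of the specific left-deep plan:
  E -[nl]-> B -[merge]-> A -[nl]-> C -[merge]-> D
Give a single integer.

569050

step 1: scan E: cost=400, card=400
step 2: join B via nl
    card(P join B) = 400*40/(20) = 800
    cost = 400 + 400*40 = 16400
step 3: join A via merge
    card(P join A) = 800*400/(100) = 3200
    cost = 16400 + 800*10 + 400*9 + 800 + 400 = 29200
step 4: join C via nl
    card(P join C) = 3200*40/(5) = 25600
    cost = 29200 + 3200*40 = 157200
step 5: join D via merge
    card(P join D) = 25600*250/(5) = 1280000
    cost = 157200 + 25600*15 + 250*8 + 25600 + 250 = 569050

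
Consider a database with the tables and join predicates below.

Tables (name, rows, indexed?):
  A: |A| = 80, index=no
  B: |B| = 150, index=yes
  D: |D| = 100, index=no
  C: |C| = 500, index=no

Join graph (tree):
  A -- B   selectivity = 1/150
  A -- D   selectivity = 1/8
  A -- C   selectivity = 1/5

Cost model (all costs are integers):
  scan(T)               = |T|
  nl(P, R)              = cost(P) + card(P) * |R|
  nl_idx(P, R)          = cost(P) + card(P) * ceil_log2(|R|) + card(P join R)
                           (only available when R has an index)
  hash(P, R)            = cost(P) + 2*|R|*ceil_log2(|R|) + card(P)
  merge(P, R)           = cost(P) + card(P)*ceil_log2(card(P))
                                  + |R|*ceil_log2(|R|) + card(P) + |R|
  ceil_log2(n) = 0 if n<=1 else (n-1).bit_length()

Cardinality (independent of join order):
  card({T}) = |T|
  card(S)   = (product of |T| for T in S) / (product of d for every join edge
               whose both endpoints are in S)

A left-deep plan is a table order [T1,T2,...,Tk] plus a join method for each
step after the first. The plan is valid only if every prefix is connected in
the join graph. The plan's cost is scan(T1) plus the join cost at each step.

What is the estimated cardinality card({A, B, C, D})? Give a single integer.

100000

Tables in S: A(80), B(150), C(500), D(100)
Edges inside S: A-B(d=150), A-D(d=8), A-C(d=5)
numerator = 80 * 150 * 500 * 100 = 600000000
denominator = 150 * 8 * 5 = 6000
card(S) = 600000000 / 6000 = 100000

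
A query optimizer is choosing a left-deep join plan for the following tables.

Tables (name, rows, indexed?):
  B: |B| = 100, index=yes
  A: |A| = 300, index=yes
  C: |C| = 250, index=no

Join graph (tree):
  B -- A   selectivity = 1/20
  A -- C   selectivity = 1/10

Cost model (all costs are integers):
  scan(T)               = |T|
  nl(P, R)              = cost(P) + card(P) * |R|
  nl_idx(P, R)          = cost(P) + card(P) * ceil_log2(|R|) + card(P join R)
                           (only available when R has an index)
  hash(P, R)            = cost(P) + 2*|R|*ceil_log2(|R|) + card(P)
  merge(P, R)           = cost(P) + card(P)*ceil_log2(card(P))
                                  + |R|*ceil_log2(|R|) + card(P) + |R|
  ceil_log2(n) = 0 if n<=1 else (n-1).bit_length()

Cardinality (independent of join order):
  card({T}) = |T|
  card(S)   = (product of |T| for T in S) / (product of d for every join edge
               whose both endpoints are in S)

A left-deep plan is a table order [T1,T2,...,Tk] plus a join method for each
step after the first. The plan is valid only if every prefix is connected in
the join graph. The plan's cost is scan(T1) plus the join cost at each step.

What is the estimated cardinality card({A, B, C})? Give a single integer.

Tables in S: A(300), B(100), C(250)
Edges inside S: B-A(d=20), A-C(d=10)
numerator = 300 * 100 * 250 = 7500000
denominator = 20 * 10 = 200
card(S) = 7500000 / 200 = 37500

37500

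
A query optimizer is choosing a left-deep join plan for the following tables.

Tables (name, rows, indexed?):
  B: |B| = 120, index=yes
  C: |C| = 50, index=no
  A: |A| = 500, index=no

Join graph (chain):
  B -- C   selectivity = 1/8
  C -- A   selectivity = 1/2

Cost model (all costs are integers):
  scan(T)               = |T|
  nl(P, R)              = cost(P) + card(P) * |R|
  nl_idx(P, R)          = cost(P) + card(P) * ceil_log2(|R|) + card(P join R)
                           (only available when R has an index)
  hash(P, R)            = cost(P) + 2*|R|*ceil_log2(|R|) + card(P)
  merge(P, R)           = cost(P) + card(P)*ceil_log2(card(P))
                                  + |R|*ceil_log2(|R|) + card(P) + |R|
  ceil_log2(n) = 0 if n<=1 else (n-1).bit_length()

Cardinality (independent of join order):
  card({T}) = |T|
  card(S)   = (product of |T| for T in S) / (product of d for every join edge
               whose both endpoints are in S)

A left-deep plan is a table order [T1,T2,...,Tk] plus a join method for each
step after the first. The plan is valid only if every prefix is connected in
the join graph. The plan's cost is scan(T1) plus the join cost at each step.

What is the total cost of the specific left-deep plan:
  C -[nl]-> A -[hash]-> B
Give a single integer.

39230

step 1: scan C: cost=50, card=50
step 2: join A via nl
    card(P join A) = 50*500/(2) = 12500
    cost = 50 + 50*500 = 25050
step 3: join B via hash
    card(P join B) = 12500*120/(8) = 187500
    cost = 25050 + 2*120*7 + 12500 = 39230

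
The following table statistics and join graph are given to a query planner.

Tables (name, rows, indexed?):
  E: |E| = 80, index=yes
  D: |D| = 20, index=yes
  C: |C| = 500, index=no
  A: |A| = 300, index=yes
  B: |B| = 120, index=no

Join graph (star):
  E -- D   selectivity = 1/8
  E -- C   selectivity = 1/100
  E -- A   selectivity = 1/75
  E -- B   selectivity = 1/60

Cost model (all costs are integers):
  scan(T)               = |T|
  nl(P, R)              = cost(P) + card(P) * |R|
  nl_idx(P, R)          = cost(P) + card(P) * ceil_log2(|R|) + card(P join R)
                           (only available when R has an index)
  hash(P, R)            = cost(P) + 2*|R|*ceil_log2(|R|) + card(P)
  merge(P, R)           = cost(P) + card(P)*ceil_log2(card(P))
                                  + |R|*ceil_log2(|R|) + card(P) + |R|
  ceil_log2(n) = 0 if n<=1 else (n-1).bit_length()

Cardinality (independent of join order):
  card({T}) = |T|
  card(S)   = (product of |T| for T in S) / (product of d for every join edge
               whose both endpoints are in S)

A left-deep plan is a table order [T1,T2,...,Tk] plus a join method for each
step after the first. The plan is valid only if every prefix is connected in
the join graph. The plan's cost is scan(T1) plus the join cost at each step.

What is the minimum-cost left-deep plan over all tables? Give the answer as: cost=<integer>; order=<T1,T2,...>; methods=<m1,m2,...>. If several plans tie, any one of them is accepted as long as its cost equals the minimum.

Selinger DP (subsets sized 1..n):
  {E}: scan cost=80, card=80
  {D}: scan cost=20, card=20
  {C}: scan cost=500, card=500
  {A}: scan cost=300, card=300
  {B}: scan cost=120, card=120
  {DE}: card=200; try (E,nl_idx)→360, (D,hash)→360, (D,nl_idx)→680, (E,merge)→780, (D,merge)→840, (E,hash)→1160 …(+2); best=360 via (E,nl_idx)
  {CE}: card=400; try (E,hash)→2120, (E,nl_idx)→4400, (C,merge)→5720, (E,merge)→6140, (C,hash)→9160, (C,nl)→40080 …(+1); best=2120 via (E,hash)
  {AE}: card=320; try (A,nl_idx)→1120, (E,hash)→1720, (E,nl_idx)→2720, (A,merge)→3720, (E,merge)→3940, (A,hash)→5560 …(+2); best=1120 via (A,nl_idx)
  {BE}: card=160; try (E,nl_idx)→1120, (E,hash)→1360, (B,merge)→1680, (E,merge)→1720, (B,hash)→1840, (B,nl)→9680 …(+1); best=1120 via (E,nl_idx)
  {CDE}: card=1000; try (D,hash)→2720, (D,nl_idx)→5120, (D,merge)→6240, (C,merge)→7160, (C,hash)→9560, (D,nl)→10120 …(+1); best=2720 via (D,hash)
  {ADE}: card=800; try (D,hash)→1640, (A,nl_idx)→2960, (D,nl_idx)→3520, (D,merge)→4440, (A,merge)→5160, (A,hash)→5960 …(+2); best=1640 via (D,hash)
  {BDE}: card=400; try (D,hash)→1480, (B,hash)→2240, (D,nl_idx)→2320, (D,merge)→2680, (B,merge)→3120, (D,nl)→4320 …(+1); best=1480 via (D,hash)
  {ACE}: card=1600; try (A,nl_idx)→7320, (A,hash)→7920, (A,merge)→9120, (C,merge)→9320, (C,hash)→10440, (A,nl)→122120 …(+1); best=7320 via (A,nl_idx)
  {BCE}: card=800; try (B,hash)→4200, (B,merge)→7080, (C,merge)→7560, (C,hash)→10280, (B,nl)→50120, (C,nl)→81120; best=4200 via (B,hash)
  {ABE}: card=640; try (B,hash)→3120, (A,nl_idx)→3200, (B,merge)→5280, (A,merge)→5560, (A,hash)→6680, (B,nl)→39520 …(+1); best=3120 via (B,hash)
  {ACDE}: card=4000; try (D,hash)→9120, (A,hash)→9120, (C,hash)→11440, (C,merge)→15440, (A,nl_idx)→15720, (A,merge)→16720 …(+5); best=9120 via (D,hash)
  {BCDE}: card=2000; try (D,hash)→5200, (B,hash)→5400, (D,nl_idx)→10200, (C,merge)→10480, (C,hash)→10880, (D,merge)→13120 …(+4); best=5200 via (D,hash)
  {ABDE}: card=1600; try (D,hash)→3960, (B,hash)→4120, (A,nl_idx)→6680, (A,hash)→7280, (D,nl_idx)→7920, (A,merge)→8480 …(+5); best=3960 via (D,hash)
  {ABCE}: card=3200; try (A,hash)→10400, (B,hash)→10600, (C,hash)→12760, (A,nl_idx)→14600, (C,merge)→15160, (A,merge)→16000 …(+4); best=10400 via (A,hash)
  {ABCDE}: card=8000; try (A,hash)→12600, (D,hash)→13800, (C,hash)→14560, (B,hash)→14800, (C,merge)→28160, (A,nl_idx)→31200 …(+8); best=12600 via (A,hash)

cost=12600; order=C,E,B,D,A; methods=hash,hash,hash,hash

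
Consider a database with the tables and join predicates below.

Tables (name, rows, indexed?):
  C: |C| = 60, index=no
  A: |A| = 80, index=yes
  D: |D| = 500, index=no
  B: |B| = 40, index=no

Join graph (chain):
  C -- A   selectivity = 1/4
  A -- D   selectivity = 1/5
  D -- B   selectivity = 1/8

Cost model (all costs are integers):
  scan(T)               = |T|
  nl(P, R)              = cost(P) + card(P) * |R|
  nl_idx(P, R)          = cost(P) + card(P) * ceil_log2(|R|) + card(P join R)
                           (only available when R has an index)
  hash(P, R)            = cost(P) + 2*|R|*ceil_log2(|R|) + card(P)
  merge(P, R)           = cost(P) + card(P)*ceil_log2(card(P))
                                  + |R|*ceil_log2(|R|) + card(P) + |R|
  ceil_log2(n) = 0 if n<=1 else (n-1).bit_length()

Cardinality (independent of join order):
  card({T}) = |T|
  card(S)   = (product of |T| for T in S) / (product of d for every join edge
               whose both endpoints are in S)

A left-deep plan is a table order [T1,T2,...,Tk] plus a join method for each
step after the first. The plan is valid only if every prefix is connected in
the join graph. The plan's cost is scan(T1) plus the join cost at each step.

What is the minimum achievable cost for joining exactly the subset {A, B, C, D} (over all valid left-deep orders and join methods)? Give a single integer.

Selinger DP over subsets of {A,B,C,D}:
  {C}: scan cost=60, card=60
  {A}: scan cost=80, card=80
  {D}: scan cost=500, card=500
  {B}: scan cost=40, card=40
  {AC}: card=1200; try (C,hash)→880, (A,merge)→1120, (C,merge)→1140, (A,hash)→1240, (A,nl_idx)→1680, (A,nl)→4860 …(+1); best=880 via (C,hash)
  {AD}: card=8000; try (A,hash)→2120, (D,merge)→5720, (A,merge)→6140, (D,hash)→9160, (A,nl_idx)→12000, (D,nl)→40080 …(+1); best=2120 via (A,hash)
  {BD}: card=2500; try (B,hash)→1480, (D,merge)→5320, (B,merge)→5780, (D,hash)→9080, (D,nl)→20040, (B,nl)→20500; best=1480 via (B,hash)
  {ACD}: card=120000; try (C,hash)→10840, (D,hash)→11080, (D,merge)→20280, (C,merge)→114540, (C,nl)→482120, (D,nl)→600880; best=10840 via (C,hash)
  {ABD}: card=40000; try (A,hash)→5100, (B,hash)→10600, (A,merge)→34620, (A,nl_idx)→58980, (B,merge)→114400, (A,nl)→201480 …(+1); best=5100 via (A,hash)
  {ABCD}: card=600000; try (C,hash)→45820, (B,hash)→131320, (C,merge)→685520, (B,merge)→2171120, (C,nl)→2405100, (B,nl)→4810840; best=45820 via (C,hash)

45820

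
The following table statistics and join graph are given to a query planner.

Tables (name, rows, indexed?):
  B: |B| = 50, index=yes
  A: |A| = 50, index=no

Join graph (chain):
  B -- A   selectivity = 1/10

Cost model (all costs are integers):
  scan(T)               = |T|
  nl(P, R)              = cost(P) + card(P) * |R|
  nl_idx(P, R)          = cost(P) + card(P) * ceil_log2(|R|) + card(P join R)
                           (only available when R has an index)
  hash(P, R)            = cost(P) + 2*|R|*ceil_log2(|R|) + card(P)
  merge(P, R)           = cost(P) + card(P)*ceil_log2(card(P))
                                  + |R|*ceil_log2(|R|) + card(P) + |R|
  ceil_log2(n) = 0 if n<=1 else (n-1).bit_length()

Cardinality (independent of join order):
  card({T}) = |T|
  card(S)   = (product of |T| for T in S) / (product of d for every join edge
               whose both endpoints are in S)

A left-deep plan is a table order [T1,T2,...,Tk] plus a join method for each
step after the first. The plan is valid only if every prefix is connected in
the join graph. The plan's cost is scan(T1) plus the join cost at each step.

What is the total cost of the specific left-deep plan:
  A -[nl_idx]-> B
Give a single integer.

step 1: scan A: cost=50, card=50
step 2: join B via nl_idx
    card(P join B) = 50*50/(10) = 250
    cost = 50 + 50*6 + 250 = 600

600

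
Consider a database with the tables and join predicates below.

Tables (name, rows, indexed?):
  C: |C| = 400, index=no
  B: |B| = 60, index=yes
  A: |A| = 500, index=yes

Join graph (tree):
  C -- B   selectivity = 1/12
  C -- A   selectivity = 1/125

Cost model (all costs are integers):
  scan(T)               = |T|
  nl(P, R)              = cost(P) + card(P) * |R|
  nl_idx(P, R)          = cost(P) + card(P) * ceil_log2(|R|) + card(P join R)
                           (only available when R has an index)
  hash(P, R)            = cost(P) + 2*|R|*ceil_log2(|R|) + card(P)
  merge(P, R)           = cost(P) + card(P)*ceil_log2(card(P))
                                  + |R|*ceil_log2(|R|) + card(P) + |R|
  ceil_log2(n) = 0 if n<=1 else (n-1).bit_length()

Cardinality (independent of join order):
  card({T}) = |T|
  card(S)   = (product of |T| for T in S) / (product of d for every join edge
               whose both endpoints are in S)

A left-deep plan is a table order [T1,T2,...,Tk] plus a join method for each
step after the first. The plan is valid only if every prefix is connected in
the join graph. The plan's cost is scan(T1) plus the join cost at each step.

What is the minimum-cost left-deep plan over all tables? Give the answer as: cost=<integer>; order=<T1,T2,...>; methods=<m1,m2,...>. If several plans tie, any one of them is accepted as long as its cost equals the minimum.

Selinger DP (subsets sized 1..n):
  {C}: scan cost=400, card=400
  {B}: scan cost=60, card=60
  {A}: scan cost=500, card=500
  {BC}: card=2000; try (B,hash)→1520, (C,merge)→4480, (B,nl_idx)→4800, (B,merge)→4820, (C,hash)→7320, (C,nl)→24060 …(+1); best=1520 via (B,hash)
  {AC}: card=1600; try (A,nl_idx)→5600, (C,hash)→8200, (A,merge)→9400, (C,merge)→9500, (A,hash)→9800, (A,nl)→200400 …(+1); best=5600 via (A,nl_idx)
  {ABC}: card=8000; try (B,hash)→7920, (A,hash)→12520, (B,nl_idx)→23200, (B,merge)→25220, (A,nl_idx)→27520, (A,merge)→30520 …(+2); best=7920 via (B,hash)

cost=7920; order=C,A,B; methods=nl_idx,hash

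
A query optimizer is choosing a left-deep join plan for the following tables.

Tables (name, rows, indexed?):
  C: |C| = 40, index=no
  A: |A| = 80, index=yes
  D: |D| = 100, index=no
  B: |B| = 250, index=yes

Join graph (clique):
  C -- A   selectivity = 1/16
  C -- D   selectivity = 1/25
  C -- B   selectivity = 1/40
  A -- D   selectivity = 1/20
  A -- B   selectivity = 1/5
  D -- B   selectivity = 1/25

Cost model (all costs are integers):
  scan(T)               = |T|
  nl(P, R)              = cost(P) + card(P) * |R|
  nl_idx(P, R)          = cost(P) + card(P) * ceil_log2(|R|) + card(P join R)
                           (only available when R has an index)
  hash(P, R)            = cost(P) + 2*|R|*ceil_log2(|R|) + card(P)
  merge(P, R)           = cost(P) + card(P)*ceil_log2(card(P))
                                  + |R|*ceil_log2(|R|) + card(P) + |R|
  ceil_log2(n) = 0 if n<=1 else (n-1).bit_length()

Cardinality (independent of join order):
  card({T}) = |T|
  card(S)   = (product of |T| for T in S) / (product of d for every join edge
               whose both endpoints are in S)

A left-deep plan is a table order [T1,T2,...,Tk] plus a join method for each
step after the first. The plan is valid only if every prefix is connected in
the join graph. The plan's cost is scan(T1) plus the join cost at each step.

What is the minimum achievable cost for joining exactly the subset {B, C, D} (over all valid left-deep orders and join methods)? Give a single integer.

Selinger DP over subsets of {B,C,D}:
  {C}: scan cost=40, card=40
  {D}: scan cost=100, card=100
  {B}: scan cost=250, card=250
  {CD}: card=160; try (C,hash)→680, (D,merge)→1120, (C,merge)→1180, (D,hash)→1480, (D,nl)→4040, (C,nl)→4100; best=680 via (C,hash)
  {BC}: card=250; try (B,nl_idx)→610, (C,hash)→980, (B,merge)→2570, (C,merge)→2780, (B,hash)→4080, (B,nl)→10040 …(+1); best=610 via (B,nl_idx)
  {BD}: card=1000; try (D,hash)→1900, (B,nl_idx)→1900, (B,merge)→3150, (D,merge)→3300, (B,hash)→4200, (B,nl)→25100 …(+1); best=1900 via (D,hash)
  {BCD}: card=40; try (B,nl_idx)→2000, (D,hash)→2260, (C,hash)→3380, (D,merge)→3660, (B,merge)→4370, (B,hash)→4840 …(+4); best=2000 via (B,nl_idx)

2000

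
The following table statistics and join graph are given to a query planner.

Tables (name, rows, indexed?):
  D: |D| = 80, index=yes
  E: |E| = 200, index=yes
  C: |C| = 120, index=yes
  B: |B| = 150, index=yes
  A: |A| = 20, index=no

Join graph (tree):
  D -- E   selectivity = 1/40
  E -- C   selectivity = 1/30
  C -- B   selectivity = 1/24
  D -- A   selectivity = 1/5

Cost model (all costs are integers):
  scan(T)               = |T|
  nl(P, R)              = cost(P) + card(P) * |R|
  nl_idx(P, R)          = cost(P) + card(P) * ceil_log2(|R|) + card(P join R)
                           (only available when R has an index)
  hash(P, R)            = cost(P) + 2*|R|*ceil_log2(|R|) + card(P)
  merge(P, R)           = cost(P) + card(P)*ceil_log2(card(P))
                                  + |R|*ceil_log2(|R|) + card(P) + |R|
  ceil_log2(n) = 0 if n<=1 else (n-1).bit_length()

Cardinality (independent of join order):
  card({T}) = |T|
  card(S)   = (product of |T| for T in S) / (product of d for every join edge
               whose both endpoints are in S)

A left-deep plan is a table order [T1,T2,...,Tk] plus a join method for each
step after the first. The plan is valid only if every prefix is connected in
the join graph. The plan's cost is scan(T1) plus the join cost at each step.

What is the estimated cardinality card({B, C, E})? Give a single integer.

5000

Tables in S: B(150), C(120), E(200)
Edges inside S: E-C(d=30), C-B(d=24)
numerator = 150 * 120 * 200 = 3600000
denominator = 30 * 24 = 720
card(S) = 3600000 / 720 = 5000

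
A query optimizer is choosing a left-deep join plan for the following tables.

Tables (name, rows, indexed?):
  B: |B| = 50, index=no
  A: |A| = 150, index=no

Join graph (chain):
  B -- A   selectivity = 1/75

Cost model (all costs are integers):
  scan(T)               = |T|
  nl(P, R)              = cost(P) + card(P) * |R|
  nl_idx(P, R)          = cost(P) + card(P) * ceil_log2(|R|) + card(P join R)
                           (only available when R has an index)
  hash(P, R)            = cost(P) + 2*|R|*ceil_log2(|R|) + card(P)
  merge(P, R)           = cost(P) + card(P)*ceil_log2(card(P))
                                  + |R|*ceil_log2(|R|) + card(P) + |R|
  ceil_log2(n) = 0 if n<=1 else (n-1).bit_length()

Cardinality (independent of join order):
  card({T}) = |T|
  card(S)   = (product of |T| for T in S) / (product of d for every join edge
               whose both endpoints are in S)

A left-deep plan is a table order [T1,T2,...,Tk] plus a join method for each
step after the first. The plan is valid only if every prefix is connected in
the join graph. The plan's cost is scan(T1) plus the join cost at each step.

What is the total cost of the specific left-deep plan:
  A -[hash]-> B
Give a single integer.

900

step 1: scan A: cost=150, card=150
step 2: join B via hash
    card(P join B) = 150*50/(75) = 100
    cost = 150 + 2*50*6 + 150 = 900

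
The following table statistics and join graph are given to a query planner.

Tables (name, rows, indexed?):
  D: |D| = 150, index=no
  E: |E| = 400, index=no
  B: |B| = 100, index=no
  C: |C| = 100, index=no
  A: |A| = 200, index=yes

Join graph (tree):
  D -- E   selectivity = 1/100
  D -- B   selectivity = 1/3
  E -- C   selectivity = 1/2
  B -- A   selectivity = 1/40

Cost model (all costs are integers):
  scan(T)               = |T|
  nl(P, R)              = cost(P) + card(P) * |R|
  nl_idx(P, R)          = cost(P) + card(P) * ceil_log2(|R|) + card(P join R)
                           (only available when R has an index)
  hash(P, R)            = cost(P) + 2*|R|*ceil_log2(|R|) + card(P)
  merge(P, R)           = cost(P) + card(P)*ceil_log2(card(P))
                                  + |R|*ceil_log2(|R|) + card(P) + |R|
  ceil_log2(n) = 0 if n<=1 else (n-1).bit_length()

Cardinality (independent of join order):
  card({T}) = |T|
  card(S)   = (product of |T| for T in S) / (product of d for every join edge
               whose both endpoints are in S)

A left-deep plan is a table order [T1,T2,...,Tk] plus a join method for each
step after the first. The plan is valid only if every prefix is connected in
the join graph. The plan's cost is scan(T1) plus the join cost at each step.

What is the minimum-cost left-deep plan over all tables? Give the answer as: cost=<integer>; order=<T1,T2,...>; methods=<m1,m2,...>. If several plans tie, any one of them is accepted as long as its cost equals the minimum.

cost=129800; order=E,D,B,A,C; methods=hash,hash,hash,hash

Selinger DP (subsets sized 1..n):
  {D}: scan cost=150, card=150
  {E}: scan cost=400, card=400
  {B}: scan cost=100, card=100
  {C}: scan cost=100, card=100
  {A}: scan cost=200, card=200
  {DE}: card=600; try (D,hash)→3200, (E,merge)→5500, (D,merge)→5750, (E,hash)→7500, (E,nl)→60150, (D,nl)→60400; best=3200 via (D,hash)
  {BD}: card=5000; try (B,hash)→1700, (D,merge)→2250, (B,merge)→2300, (D,hash)→2600, (D,nl)→15100, (B,nl)→15150; best=1700 via (B,hash)
  {CE}: card=20000; try (C,hash)→2200, (E,merge)→4900, (C,merge)→5200, (E,hash)→7400, (E,nl)→40100, (C,nl)→40400; best=2200 via (C,hash)
  {AB}: card=500; try (A,nl_idx)→1400, (B,hash)→1800, (A,merge)→2700, (B,merge)→2800, (A,hash)→3400, (A,nl)→20100 …(+1); best=1400 via (A,nl_idx)
  {BDE}: card=20000; try (B,hash)→5200, (B,merge)→10600, (E,hash)→13900, (B,nl)→63200, (E,merge)→75700, (E,nl)→2001700; best=5200 via (B,hash)
  {CDE}: card=30000; try (C,hash)→5200, (C,merge)→10600, (D,hash)→24600, (C,nl)→63200, (D,merge)→323550, (D,nl)→3002200; best=5200 via (C,hash)
  {ABD}: card=25000; try (D,hash)→4300, (D,merge)→7750, (A,hash)→9900, (A,nl_idx)→66700, (A,merge)→73500, (D,nl)→76400 …(+1); best=4300 via (D,hash)
  {BCDE}: card=1000000; try (C,hash)→26600, (B,hash)→36600, (C,merge)→326000, (B,merge)→486000, (C,nl)→2005200, (B,nl)→3005200; best=26600 via (C,hash)
  {ABDE}: card=100000; try (A,hash)→28400, (E,hash)→36500, (A,nl_idx)→265200, (A,merge)→327000, (E,merge)→408300, (A,nl)→4005200 …(+1); best=28400 via (A,hash)
  {ABCDE}: card=5000000; try (C,hash)→129800, (A,hash)→1029800, (C,merge)→1829200, (C,nl)→10028400, (A,nl_idx)→13026600, (A,merge)→21028400 …(+1); best=129800 via (C,hash)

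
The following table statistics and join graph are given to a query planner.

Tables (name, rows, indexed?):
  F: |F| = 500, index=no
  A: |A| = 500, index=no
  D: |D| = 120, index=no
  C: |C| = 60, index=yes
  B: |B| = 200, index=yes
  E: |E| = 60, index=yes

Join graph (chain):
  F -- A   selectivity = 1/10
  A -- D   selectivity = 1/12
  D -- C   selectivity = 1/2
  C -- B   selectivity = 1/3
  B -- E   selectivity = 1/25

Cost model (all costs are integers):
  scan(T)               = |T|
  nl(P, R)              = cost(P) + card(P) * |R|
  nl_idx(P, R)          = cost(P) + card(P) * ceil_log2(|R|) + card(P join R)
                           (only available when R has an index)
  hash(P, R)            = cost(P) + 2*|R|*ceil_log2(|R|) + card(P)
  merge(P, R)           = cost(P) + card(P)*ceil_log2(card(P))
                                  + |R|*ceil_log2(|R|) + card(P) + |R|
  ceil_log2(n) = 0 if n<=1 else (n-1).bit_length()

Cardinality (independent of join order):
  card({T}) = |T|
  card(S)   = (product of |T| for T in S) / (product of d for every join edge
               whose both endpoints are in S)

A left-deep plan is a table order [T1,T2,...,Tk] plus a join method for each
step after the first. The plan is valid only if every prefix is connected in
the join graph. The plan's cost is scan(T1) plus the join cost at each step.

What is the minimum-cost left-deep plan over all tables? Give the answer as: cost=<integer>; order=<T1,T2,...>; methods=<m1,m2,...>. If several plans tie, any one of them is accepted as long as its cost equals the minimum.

Selinger DP (subsets sized 1..n):
  {F}: scan cost=500, card=500
  {A}: scan cost=500, card=500
  {D}: scan cost=120, card=120
  {C}: scan cost=60, card=60
  {B}: scan cost=200, card=200
  {E}: scan cost=60, card=60
  {AF}: card=25000; try (F,hash)→10000, (A,hash)→10000, (F,merge)→10500, (A,merge)→10500, (F,nl)→250500, (A,nl)→250500; best=10000 via (F,hash)
  {AD}: card=5000; try (D,hash)→2680, (A,merge)→6080, (D,merge)→6460, (A,hash)→9240, (A,nl)→60120, (D,nl)→60500; best=2680 via (D,hash)
  {CD}: card=3600; try (C,hash)→960, (D,merge)→1440, (C,merge)→1500, (D,hash)→1800, (C,nl_idx)→4440, (D,nl)→7260 …(+1); best=960 via (C,hash)
  {BC}: card=4000; try (C,hash)→1120, (B,merge)→2280, (C,merge)→2420, (B,hash)→3320, (B,nl_idx)→4540, (C,nl_idx)→5400 …(+2); best=1120 via (C,hash)
  {BE}: card=480; try (B,nl_idx)→1020, (E,hash)→1120, (E,nl_idx)→1880, (B,merge)→2280, (E,merge)→2420, (B,hash)→3320 …(+2); best=1020 via (B,nl_idx)
  {ADF}: card=250000; try (F,hash)→16680, (D,hash)→36680, (F,merge)→77680, (D,merge)→410960, (F,nl)→2502680, (D,nl)→3010000; best=16680 via (F,hash)
  {ACD}: card=150000; try (C,hash)→8400, (A,hash)→13560, (A,merge)→52760, (C,merge)→73100, (C,nl_idx)→182680, (C,nl)→302680 …(+1); best=8400 via (C,hash)
  {BCD}: card=240000; try (D,hash)→6800, (B,hash)→7760, (B,merge)→49560, (D,merge)→54080, (B,nl_idx)→269760, (D,nl)→481120 …(+1); best=6800 via (D,hash)
  {BCE}: card=9600; try (C,hash)→2220, (E,hash)→5840, (C,merge)→6240, (C,nl_idx)→13500, (C,nl)→29820, (E,nl_idx)→34720 …(+2); best=2220 via (C,hash)
  {ACDF}: card=7500000; try (F,hash)→167400, (C,hash)→267400, (F,merge)→2863400, (C,merge)→4767100, (C,nl_idx)→9016680, (C,nl)→15016680 …(+1); best=167400 via (F,hash)
  {ABCD}: card=10000000; try (B,hash)→161600, (A,hash)→255800, (B,merge)→2860200, (A,merge)→4571800, (B,nl_idx)→11208400, (B,nl)→30008400 …(+1); best=161600 via (B,hash)
  {BCDE}: card=576000; try (D,hash)→13500, (D,merge)→147180, (E,hash)→247520, (D,nl)→1154220, (E,nl_idx)→2022800, (E,merge)→4567220 …(+1); best=13500 via (D,hash)
  {ABCDF}: card=500000000; try (B,hash)→7670600, (F,hash)→10170600, (B,merge)→180169200, (F,merge)→250166600, (B,nl_idx)→560167400, (B,nl)→1500167400 …(+1); best=7670600 via (B,hash)
  {ABCDE}: card=24000000; try (A,hash)→598500, (E,hash)→10162320, (A,merge)→12114500, (E,nl_idx)→84161600, (E,merge)→250162020, (A,nl)→288013500 …(+1); best=598500 via (A,hash)
  {ABCDEF}: card=1200000000; try (F,hash)→24607500, (E,hash)→507671320, (F,merge)→624603500, (E,nl_idx)→4207670600, (F,nl)→12000598500, (E,merge)→15007671020 …(+1); best=24607500 via (F,hash)

cost=24607500; order=E,B,C,D,A,F; methods=nl_idx,hash,hash,hash,hash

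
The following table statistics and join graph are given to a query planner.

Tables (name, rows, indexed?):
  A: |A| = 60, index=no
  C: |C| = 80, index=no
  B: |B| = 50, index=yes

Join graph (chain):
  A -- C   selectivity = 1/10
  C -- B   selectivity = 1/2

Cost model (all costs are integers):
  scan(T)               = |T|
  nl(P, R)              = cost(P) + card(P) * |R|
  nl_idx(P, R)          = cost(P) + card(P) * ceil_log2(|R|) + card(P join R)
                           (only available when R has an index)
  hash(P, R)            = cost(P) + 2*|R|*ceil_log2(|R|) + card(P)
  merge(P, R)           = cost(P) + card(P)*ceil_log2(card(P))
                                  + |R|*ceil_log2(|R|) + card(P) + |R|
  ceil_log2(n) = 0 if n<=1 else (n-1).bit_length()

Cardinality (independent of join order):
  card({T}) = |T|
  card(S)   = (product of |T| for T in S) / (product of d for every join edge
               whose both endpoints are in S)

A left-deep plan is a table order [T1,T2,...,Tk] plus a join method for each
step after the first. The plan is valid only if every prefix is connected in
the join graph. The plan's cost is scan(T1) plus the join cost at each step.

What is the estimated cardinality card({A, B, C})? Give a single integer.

Tables in S: A(60), B(50), C(80)
Edges inside S: A-C(d=10), C-B(d=2)
numerator = 60 * 50 * 80 = 240000
denominator = 10 * 2 = 20
card(S) = 240000 / 20 = 12000

12000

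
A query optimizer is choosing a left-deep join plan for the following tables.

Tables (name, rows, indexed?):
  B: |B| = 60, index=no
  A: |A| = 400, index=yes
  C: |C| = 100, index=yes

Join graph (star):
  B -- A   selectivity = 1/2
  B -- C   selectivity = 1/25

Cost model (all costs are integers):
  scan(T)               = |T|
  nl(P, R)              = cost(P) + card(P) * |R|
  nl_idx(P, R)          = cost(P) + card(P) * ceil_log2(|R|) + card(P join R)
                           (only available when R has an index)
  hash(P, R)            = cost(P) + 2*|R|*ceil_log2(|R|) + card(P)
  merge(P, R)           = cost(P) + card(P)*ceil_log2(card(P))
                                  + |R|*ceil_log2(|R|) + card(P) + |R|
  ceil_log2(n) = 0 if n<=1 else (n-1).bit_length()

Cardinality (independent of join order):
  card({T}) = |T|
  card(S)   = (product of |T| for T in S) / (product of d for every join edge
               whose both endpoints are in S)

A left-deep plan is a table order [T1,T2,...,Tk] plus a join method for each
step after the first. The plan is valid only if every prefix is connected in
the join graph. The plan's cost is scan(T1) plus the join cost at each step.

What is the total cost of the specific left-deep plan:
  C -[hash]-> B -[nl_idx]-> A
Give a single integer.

51080

step 1: scan C: cost=100, card=100
step 2: join B via hash
    card(P join B) = 100*60/(25) = 240
    cost = 100 + 2*60*6 + 100 = 920
step 3: join A via nl_idx
    card(P join A) = 240*400/(2) = 48000
    cost = 920 + 240*9 + 48000 = 51080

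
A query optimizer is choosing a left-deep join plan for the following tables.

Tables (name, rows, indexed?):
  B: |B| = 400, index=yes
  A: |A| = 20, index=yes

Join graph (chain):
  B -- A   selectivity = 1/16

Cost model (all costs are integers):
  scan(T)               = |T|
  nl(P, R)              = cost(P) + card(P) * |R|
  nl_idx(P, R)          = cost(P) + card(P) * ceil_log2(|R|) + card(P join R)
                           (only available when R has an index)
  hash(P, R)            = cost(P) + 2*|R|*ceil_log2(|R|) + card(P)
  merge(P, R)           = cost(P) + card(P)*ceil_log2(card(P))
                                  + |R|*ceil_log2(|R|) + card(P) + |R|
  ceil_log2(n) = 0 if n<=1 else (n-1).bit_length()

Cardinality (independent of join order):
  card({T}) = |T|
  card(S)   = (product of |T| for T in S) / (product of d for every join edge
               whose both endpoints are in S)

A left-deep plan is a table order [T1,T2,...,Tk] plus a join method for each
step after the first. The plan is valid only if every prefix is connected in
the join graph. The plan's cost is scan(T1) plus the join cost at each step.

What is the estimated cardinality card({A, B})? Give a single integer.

Tables in S: A(20), B(400)
Edges inside S: B-A(d=16)
numerator = 20 * 400 = 8000
denominator = 16 = 16
card(S) = 8000 / 16 = 500

500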